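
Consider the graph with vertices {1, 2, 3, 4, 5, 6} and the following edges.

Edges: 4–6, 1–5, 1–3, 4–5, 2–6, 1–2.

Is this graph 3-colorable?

Yes

The chromatic number is 3. The cycle 6-4-5-1-2-6 has odd length 5, so it cannot be 2-colored; at least 3 colors are needed.
3 colors suffice: color a → {1, 4}; color b → {2, 3, 5}; color c → {6}.
That is already a proper 3-coloring.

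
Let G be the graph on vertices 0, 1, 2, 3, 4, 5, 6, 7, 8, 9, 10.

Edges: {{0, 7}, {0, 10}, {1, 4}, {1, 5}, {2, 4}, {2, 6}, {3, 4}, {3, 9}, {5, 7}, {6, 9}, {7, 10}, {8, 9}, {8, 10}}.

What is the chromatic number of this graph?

0, 7, 10 form a triangle, so at least 3 colors are needed.
3 colors suffice: color a → {4, 7, 9}; color b → {1, 2, 3, 10}; color c → {0, 5, 6, 8}. Each edge has distinct colors on its endpoints.

3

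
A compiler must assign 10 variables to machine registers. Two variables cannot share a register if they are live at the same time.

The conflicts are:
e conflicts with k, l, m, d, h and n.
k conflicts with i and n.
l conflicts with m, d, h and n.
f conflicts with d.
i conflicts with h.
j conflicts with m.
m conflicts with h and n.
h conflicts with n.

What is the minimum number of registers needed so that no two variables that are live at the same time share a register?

5

e, l, m, h, n are mutually in conflict, so at least 5 registers are needed.
5 registers suffice: register 1 → {e, f, i, j}; register 2 → {k, l}; register 3 → {d, h}; register 4 → {m}; register 5 → {n}. Every pair that conflicts lands in different registers.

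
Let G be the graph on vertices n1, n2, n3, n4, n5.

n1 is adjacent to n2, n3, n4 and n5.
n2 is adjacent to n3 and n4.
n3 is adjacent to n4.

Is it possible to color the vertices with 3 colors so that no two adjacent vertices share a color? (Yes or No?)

n1, n2, n3, n4 are pairwise adjacent (a clique of size 4), so at least 4 colors are needed.
So 3 colors are not enough.

No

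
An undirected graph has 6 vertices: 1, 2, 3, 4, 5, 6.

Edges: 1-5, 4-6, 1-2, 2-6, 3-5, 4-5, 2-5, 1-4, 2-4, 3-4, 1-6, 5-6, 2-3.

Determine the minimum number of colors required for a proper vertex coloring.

5

1, 2, 4, 5, 6 form a clique, so at least 5 colors are needed.
5 colors suffice: 1=e, 2=a, 3=d, 4=c, 5=b, 6=d. No two adjacent vertices share a color.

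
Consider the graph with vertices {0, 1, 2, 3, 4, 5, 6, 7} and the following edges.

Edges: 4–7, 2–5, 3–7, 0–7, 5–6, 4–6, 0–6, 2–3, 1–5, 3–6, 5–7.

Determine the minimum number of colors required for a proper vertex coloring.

2

0 and 6 are adjacent, so at least 2 colors are needed.
2 colors suffice: color red → {0, 3, 4, 5}; color blue → {1, 2, 6, 7}. Every edge joins two different colors.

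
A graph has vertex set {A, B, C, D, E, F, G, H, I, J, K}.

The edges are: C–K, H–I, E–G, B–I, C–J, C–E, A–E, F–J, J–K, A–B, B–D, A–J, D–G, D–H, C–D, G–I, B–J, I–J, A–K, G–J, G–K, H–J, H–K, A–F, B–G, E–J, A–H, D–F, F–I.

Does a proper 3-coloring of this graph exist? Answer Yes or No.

No

B, G, I, J are mutually adjacent (a clique of size 4), so at least 4 colors are needed.
So 3 colors are not enough.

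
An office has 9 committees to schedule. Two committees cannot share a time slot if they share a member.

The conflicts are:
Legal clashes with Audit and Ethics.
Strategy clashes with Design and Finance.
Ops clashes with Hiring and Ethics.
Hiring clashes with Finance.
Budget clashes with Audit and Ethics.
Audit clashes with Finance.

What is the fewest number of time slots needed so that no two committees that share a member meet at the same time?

2

Strategy and Design conflict, so at least 2 time slots are needed.
Using 2 time slots: Legal=2, Strategy=1, Design=2, Ops=2, Hiring=1, Budget=2, Audit=1, Finance=2, Ethics=1. Each listed conflict is separated.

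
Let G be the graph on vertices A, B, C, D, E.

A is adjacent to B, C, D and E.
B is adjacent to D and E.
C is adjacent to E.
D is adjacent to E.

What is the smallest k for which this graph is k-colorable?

4

A, B, D, E are mutually adjacent (a clique of size 4), so at least 4 colors are needed.
A valid assignment using 4 colors: A=2, B=3, C=3, D=4, E=1. Each edge has distinct colors on its endpoints.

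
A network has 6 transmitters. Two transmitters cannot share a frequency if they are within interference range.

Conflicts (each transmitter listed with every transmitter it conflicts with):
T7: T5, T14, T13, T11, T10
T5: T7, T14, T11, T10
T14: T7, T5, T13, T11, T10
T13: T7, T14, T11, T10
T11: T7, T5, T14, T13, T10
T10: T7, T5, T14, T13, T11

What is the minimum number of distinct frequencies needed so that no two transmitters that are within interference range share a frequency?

5

T7, T5, T14, T11, T10 all conflict with each other, so at least 5 frequencies are needed.
Using 5 frequencies: T7=1, T5=5, T14=3, T13=5, T11=4, T10=2. Every pair that conflicts lands in different frequencies.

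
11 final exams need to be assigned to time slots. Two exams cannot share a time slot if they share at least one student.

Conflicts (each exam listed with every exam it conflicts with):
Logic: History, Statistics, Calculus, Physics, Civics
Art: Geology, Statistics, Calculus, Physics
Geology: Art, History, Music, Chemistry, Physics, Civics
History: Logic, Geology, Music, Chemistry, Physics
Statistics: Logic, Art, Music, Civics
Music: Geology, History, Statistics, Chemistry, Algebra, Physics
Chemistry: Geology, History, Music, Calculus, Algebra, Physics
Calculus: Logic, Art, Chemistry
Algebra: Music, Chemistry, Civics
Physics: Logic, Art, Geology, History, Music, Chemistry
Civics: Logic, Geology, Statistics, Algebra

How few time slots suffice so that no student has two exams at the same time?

Geology, History, Music, Chemistry, Physics are mutually in conflict, so at least 5 time slots are needed.
5 time slots suffice: time slot 1 → {Calculus, Physics, Civics}; time slot 2 → {Logic, Art, Music}; time slot 3 → {Statistics, Chemistry}; time slot 4 → {Geology, Algebra}; time slot 5 → {History}. Each listed conflict is separated.

5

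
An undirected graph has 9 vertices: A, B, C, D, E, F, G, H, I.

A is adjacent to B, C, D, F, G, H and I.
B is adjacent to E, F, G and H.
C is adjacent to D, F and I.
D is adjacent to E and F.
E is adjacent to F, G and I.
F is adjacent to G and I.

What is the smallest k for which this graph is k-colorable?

4

B, E, F, G are pairwise adjacent (a clique of size 4), so at least 4 colors are needed.
4 colors suffice: color 1 → {A, E}; color 2 → {F, H}; color 3 → {B, D, I}; color 4 → {C, G}. Each edge has distinct colors on its endpoints.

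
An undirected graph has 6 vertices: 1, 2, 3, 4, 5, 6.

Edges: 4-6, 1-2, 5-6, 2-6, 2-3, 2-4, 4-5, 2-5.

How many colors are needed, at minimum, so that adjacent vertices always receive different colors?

2, 4, 5, 6 form a clique, so at least 4 colors are needed.
4 colors suffice: color a → {2}; color b → {1, 3, 4}; color c → {5}; color d → {6}. Every edge joins two different colors.

4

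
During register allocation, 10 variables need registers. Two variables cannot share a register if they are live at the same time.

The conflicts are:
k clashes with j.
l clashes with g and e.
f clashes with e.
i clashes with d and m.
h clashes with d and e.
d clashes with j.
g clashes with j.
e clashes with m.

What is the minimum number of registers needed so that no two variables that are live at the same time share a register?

3

The cycle m-i-d-h-e-m has odd length 5, so it cannot be 2-colored; at least 3 registers are needed.
Using 3 registers: k=2, l=2, f=2, i=1, h=3, d=2, g=3, e=1, j=1, m=2. Each listed conflict is separated.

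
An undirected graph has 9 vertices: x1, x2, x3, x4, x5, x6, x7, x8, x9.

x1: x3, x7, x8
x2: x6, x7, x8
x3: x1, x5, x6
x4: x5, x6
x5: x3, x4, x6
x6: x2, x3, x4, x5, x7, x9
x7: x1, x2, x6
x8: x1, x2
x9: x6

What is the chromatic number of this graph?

x2, x6, x7 are mutually adjacent, so at least 3 colors are needed.
3 colors suffice: color 1 → {x1, x6}; color 2 → {x3, x4, x7, x8, x9}; color 3 → {x2, x5}. Every edge joins two different colors.

3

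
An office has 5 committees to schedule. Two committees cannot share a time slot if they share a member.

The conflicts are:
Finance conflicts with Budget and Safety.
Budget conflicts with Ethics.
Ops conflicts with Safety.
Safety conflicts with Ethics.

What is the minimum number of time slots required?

Ops and Safety conflict, so at least 2 time slots are needed.
2 time slots suffice: Finance=2, Budget=1, Ops=2, Safety=1, Ethics=2. Every pair that conflicts lands in different time slots.

2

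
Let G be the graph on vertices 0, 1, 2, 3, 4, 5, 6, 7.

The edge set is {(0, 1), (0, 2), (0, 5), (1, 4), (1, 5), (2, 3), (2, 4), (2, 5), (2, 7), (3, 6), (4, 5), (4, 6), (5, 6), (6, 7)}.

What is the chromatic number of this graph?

3

0, 2, 5 are mutually adjacent, so at least 3 colors are needed.
3 colors suffice: color red → {3, 5, 7}; color blue → {1, 2, 6}; color green → {0, 4}. Each edge has distinct colors on its endpoints.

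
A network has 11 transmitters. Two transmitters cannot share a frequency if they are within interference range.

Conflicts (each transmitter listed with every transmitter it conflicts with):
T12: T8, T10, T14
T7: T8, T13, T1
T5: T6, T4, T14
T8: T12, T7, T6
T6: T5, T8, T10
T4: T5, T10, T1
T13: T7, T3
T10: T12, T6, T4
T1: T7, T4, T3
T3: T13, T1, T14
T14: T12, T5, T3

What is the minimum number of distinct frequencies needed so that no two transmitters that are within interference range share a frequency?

The cycle T12-T10-T4-T5-T14-T12 has odd length 5, so it cannot be 2-colored; at least 3 frequencies are needed.
3 frequencies suffice: T12=1, T7=1, T5=2, T8=2, T6=1, T4=1, T13=2, T10=2, T1=2, T3=1, T14=3. Every pair that conflicts lands in different frequencies.

3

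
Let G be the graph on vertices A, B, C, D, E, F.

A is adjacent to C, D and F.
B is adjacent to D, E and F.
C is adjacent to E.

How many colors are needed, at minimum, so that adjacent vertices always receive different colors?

3

The cycle A-D-B-E-C-A has odd length 5, so it cannot be 2-colored; at least 3 colors are needed.
3 colors suffice: color 1 → {A, B}; color 2 → {C, D, F}; color 3 → {E}. No two adjacent vertices share a color.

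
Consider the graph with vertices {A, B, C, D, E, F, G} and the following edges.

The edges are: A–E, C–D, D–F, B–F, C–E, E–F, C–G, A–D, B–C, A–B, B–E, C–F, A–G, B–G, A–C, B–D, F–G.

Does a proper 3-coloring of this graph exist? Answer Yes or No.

A, B, C, D are mutually adjacent (a clique of size 4), so at least 4 colors are needed.
So 3 colors are not enough.

No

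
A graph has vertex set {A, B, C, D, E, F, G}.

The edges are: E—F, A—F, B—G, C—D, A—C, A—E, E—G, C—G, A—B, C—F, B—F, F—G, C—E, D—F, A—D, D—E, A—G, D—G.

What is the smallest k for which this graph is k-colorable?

A, C, D, E, F, G are pairwise adjacent (a clique of size 6), so at least 6 colors are needed.
6 colors suffice: color 1 → {F}; color 2 → {G}; color 3 → {A}; color 4 → {B, D}; color 5 → {C}; color 6 → {E}. Each edge has distinct colors on its endpoints.

6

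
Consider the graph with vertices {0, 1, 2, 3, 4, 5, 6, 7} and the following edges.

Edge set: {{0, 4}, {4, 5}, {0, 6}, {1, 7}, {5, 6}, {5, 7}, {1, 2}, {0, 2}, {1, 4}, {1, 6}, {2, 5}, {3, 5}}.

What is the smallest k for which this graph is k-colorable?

2

5 and 6 are adjacent, so at least 2 colors are needed.
2 colors suffice: 0=red, 1=red, 2=blue, 3=blue, 4=blue, 5=red, 6=blue, 7=blue. No two adjacent vertices share a color.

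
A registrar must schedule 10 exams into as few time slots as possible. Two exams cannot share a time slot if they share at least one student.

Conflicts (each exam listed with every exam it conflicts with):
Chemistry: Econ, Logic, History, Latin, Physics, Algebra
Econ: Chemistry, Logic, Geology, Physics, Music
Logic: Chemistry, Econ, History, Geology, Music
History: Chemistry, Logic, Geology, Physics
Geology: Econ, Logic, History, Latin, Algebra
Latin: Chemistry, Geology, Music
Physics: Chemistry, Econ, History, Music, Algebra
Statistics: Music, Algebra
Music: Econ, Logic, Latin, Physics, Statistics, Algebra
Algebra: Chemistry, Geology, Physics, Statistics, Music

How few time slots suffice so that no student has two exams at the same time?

Logic, History, Geology all conflict with each other, so at least 3 time slots are needed.
3 time slots suffice: time slot 1 → {Chemistry, Geology, Music}; time slot 2 → {Econ, History, Latin, Algebra}; time slot 3 → {Logic, Physics, Statistics}. No two conflicting exams share a time slot.

3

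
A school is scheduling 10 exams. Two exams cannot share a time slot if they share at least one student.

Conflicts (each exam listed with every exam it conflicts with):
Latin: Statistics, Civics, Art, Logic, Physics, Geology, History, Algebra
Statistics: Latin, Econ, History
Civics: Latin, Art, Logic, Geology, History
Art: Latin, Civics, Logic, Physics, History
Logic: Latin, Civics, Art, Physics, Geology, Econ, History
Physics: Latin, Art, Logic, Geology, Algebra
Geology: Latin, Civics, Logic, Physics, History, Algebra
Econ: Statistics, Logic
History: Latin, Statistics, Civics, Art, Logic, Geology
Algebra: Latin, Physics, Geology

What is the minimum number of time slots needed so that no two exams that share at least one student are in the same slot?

Latin, Civics, Logic, Geology, History pairwise conflict, so at least 5 time slots are needed.
5 time slots suffice: time slot 1 → {Latin, Econ}; time slot 2 → {Statistics, Logic, Algebra}; time slot 3 → {Physics, History}; time slot 4 → {Art, Geology}; time slot 5 → {Civics}. No two conflicting exams share a time slot.

5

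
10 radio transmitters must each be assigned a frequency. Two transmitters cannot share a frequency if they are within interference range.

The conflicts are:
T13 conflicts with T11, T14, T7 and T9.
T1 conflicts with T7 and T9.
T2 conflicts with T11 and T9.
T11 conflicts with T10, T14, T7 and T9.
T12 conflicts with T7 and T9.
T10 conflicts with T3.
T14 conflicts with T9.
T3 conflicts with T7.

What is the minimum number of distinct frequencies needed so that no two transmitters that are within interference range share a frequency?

4

T13, T11, T14, T9 all conflict with each other, so at least 4 frequencies are needed.
4 frequencies suffice: frequency 1 → {T10, T7, T9}; frequency 2 → {T1, T11, T12, T3}; frequency 3 → {T13, T2}; frequency 4 → {T14}. Every pair that conflicts lands in different frequencies.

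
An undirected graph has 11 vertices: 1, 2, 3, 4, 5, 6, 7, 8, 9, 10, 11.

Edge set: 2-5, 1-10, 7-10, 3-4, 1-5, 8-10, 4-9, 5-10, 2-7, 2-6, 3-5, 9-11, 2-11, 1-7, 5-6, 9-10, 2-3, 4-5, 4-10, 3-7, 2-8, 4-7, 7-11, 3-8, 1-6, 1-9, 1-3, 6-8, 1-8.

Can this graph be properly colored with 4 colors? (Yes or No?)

The chromatic number is 3. 2, 7, 11 are mutually adjacent, so at least 3 colors are needed.
3 colors suffice: color a → {1, 2, 4}; color b → {5, 7, 8, 9}; color c → {3, 6, 10, 11}.
Since 4 ≥ 3, a proper 4-coloring certainly exists.

Yes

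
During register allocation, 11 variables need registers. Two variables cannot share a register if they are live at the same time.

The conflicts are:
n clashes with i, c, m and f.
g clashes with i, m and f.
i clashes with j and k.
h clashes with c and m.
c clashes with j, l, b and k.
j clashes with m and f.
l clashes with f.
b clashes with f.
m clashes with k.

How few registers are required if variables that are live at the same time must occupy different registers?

g and f conflict, so at least 2 registers are needed.
2 registers suffice: n=2, g=2, i=1, h=2, c=1, j=2, l=2, b=2, m=1, k=2, f=1. No two conflicting variables share a register.

2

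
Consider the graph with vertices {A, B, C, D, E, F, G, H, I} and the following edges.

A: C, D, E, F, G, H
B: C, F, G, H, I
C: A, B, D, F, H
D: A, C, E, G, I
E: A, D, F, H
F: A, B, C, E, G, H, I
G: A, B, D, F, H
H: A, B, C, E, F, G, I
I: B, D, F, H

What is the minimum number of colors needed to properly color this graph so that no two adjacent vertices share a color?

4

B, F, H, I are mutually adjacent (a clique of size 4), so at least 4 colors are needed.
4 colors suffice: color 1 → {D, H}; color 2 → {F}; color 3 → {A, B}; color 4 → {C, E, G, I}. No two adjacent vertices share a color.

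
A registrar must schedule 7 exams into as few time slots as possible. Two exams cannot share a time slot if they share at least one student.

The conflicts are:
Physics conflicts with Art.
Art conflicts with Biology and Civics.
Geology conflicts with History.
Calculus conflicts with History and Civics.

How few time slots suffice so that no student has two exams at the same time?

Calculus and Civics conflict, so at least 2 time slots are needed.
2 time slots suffice: time slot 1 → {Art, Geology, Calculus}; time slot 2 → {Physics, Biology, History, Civics}. No two conflicting exams share a time slot.

2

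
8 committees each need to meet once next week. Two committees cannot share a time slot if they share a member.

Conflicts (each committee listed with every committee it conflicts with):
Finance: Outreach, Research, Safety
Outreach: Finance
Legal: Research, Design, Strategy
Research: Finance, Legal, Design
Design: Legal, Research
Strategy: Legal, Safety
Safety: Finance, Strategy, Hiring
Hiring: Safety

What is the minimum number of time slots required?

3

Legal, Research, Design pairwise conflict, so at least 3 time slots are needed.
3 time slots suffice: time slot 1 → {Outreach, Research, Safety}; time slot 2 → {Finance, Legal, Hiring}; time slot 3 → {Design, Strategy}. No two conflicting committees share a time slot.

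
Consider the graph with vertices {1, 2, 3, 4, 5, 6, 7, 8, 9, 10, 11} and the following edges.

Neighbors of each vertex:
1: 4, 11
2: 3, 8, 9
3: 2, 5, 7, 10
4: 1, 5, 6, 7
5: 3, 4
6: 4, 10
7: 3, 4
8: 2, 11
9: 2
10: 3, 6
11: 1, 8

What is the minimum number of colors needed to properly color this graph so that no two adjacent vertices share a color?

The cycle 4-5-3-10-6-4 has odd length 5, so it cannot be 2-colored; at least 3 colors are needed.
3 colors suffice: color red → {3, 4, 9, 11}; color blue → {1, 2, 5, 6, 7}; color green → {8, 10}. No two adjacent vertices share a color.

3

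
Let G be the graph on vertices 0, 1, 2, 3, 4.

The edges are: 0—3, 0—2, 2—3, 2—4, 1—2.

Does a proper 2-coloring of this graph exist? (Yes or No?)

No

0, 2, 3 are pairwise adjacent, so at least 3 colors are needed.
So 2 colors are not enough.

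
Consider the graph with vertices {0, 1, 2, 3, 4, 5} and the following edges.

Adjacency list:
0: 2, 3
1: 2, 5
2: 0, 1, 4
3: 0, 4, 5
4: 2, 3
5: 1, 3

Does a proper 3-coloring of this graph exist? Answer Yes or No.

Yes

The chromatic number is 3. The cycle 2-1-5-3-4-2 has odd length 5, so it cannot be 2-colored; at least 3 colors are needed.
3 colors suffice: color a → {2, 3}; color b → {0, 4, 5}; color c → {1}.
That is already a proper 3-coloring.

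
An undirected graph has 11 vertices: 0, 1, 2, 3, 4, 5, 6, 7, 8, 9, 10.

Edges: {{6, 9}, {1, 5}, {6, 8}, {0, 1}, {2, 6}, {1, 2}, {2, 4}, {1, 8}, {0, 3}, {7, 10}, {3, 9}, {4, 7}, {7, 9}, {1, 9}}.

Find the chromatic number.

The cycle 4-2-1-9-7-4 has odd length 5, so it cannot be 2-colored; at least 3 colors are needed.
3 colors suffice: color red → {1, 3, 6, 7}; color blue → {0, 2, 5, 8, 9, 10}; color green → {4}. Every edge joins two different colors.

3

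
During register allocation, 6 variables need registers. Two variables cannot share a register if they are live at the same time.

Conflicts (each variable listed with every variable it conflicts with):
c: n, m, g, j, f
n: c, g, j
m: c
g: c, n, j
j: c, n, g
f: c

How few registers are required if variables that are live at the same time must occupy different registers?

4

c, n, g, j all conflict with each other, so at least 4 registers are needed.
A valid assignment using 4 registers: c=1, n=4, m=2, g=2, j=3, f=2. Each listed conflict is separated.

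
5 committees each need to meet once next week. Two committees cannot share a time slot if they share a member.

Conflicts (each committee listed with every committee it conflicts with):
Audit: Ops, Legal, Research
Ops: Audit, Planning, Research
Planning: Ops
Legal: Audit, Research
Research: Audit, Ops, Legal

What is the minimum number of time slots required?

3

Audit, Legal, Research all conflict with each other, so at least 3 time slots are needed.
3 time slots suffice: time slot 1 → {Planning, Research}; time slot 2 → {Ops, Legal}; time slot 3 → {Audit}. Every pair that conflicts lands in different time slots.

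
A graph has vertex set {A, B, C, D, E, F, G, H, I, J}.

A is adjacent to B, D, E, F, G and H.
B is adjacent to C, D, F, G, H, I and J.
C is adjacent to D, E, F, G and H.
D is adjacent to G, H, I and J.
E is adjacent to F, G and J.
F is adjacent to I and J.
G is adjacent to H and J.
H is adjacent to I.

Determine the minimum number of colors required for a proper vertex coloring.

5

A, B, D, G, H are mutually adjacent (a clique of size 5), so at least 5 colors are needed.
5 colors suffice: color red → {B, E}; color blue → {F, G}; color green → {D}; color yellow → {H, J}; color purple → {A, C, I}. Every edge joins two different colors.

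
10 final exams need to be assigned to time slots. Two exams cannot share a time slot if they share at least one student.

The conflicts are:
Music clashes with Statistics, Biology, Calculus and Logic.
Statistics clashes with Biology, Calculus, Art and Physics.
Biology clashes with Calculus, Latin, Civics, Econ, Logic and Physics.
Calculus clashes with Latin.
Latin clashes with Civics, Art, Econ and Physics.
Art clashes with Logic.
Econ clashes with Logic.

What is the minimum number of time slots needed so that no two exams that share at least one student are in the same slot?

4

Music, Statistics, Biology, Calculus all conflict with each other, so at least 4 time slots are needed.
4 time slots suffice: time slot 1 → {Biology, Art}; time slot 2 → {Statistics, Latin, Logic}; time slot 3 → {Calculus, Civics, Econ, Physics}; time slot 4 → {Music}. No two conflicting exams share a time slot.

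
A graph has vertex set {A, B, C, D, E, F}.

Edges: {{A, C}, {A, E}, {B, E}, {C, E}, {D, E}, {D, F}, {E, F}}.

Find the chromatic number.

3

D, E, F form a triangle, so at least 3 colors are needed.
3 colors suffice: color red → {E}; color blue → {A, B, F}; color green → {C, D}. Each edge has distinct colors on its endpoints.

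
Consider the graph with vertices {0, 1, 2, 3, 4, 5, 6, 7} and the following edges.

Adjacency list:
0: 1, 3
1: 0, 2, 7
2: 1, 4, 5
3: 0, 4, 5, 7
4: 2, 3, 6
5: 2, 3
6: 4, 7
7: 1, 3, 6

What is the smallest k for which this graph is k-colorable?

3

The cycle 4-3-0-1-2-4 has odd length 5, so it cannot be 2-colored; at least 3 colors are needed.
3 colors suffice: color a → {1, 3, 6}; color b → {0, 4, 5, 7}; color c → {2}. Every edge joins two different colors.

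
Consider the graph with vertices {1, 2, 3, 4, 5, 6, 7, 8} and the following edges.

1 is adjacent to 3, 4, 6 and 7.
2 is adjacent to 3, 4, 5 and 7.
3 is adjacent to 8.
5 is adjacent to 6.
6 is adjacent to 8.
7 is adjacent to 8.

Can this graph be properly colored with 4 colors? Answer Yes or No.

Yes

The chromatic number is 3. The cycle 6-1-3-2-5-6 has odd length 5, so it cannot be 2-colored; at least 3 colors are needed.
One proper 3-coloring: 1=a, 2=a, 3=b, 4=b, 5=c, 6=b, 7=b, 8=a.
Since 4 ≥ 3, a proper 4-coloring certainly exists.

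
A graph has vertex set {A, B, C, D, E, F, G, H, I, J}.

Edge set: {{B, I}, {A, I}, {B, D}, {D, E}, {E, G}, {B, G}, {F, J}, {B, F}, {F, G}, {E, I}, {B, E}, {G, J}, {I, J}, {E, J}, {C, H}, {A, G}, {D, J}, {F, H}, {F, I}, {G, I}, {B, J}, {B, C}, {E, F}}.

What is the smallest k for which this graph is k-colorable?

B, E, F, G, I, J form a clique, so at least 6 colors are needed.
6 colors suffice: color 1 → {A, B, H}; color 2 → {C, D, I}; color 3 → {J}; color 4 → {G}; color 5 → {F}; color 6 → {E}. Each edge has distinct colors on its endpoints.

6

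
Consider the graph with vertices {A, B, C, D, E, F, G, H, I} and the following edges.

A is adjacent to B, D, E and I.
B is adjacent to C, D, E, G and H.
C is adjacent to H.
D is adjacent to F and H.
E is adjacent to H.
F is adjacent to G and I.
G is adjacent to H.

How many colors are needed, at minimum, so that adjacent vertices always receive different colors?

3

A, B, D form a triangle, so at least 3 colors are needed.
3 colors suffice: color 1 → {B, F}; color 2 → {A, H}; color 3 → {C, D, E, G, I}. No two adjacent vertices share a color.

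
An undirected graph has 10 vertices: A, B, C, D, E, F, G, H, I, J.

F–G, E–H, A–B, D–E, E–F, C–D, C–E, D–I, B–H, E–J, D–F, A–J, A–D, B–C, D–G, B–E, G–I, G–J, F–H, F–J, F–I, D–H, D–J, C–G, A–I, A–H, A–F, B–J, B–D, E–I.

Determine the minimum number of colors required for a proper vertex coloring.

B, C, D, E form a clique, so at least 4 colors are needed.
4 colors suffice: color 1 → {D}; color 2 → {A, E, G}; color 3 → {B, F}; color 4 → {C, H, I, J}. Each edge has distinct colors on its endpoints.

4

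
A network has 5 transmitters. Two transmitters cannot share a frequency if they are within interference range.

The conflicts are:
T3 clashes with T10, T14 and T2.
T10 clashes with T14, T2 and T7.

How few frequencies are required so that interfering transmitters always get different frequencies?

T3, T10, T2 are mutually in conflict, so at least 3 frequencies are needed.
3 frequencies suffice: T3=2, T10=1, T14=3, T2=3, T7=2. No two conflicting transmitters share a frequency.

3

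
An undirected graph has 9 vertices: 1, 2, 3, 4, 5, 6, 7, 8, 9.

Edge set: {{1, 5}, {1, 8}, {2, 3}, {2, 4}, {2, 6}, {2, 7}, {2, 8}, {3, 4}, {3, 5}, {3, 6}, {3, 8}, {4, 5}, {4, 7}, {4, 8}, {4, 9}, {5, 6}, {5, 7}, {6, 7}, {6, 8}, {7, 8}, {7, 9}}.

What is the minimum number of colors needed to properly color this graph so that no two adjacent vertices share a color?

4

2, 4, 7, 8 are mutually adjacent (a clique of size 4), so at least 4 colors are needed.
4 colors suffice: 1=a, 2=d, 3=b, 4=a, 5=c, 6=a, 7=b, 8=c, 9=c. No two adjacent vertices share a color.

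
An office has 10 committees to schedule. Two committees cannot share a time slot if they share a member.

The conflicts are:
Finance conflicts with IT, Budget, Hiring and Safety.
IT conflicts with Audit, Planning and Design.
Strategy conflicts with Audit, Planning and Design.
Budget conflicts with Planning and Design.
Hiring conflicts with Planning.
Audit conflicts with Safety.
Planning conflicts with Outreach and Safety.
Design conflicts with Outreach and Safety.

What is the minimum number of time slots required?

IT and Audit conflict, so at least 2 time slots are needed.
2 time slots suffice: time slot 1 → {Finance, Audit, Planning, Design}; time slot 2 → {IT, Strategy, Budget, Hiring, Outreach, Safety}. Each listed conflict is separated.

2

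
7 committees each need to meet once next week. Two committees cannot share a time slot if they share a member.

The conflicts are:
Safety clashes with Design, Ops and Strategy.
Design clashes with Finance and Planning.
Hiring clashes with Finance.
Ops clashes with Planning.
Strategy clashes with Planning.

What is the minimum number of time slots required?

2

Design and Finance conflict, so at least 2 time slots are needed.
2 time slots suffice: time slot 1 → {Design, Hiring, Ops, Strategy}; time slot 2 → {Safety, Finance, Planning}. Each listed conflict is separated.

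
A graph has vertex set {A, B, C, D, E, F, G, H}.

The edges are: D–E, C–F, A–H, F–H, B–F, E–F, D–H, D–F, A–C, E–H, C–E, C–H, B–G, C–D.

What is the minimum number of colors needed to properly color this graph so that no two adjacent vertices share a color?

C, D, E, F, H are pairwise adjacent (a clique of size 5), so at least 5 colors are needed.
5 colors suffice: color red → {B, H}; color blue → {A, F, G}; color green → {C}; color yellow → {D}; color purple → {E}. Every edge joins two different colors.

5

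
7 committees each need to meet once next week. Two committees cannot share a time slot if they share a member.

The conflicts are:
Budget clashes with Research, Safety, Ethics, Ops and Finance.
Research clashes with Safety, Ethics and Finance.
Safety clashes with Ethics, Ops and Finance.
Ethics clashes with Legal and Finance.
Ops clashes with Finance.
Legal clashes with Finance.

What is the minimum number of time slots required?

5

Budget, Research, Safety, Ethics, Finance all conflict with each other, so at least 5 time slots are needed.
Using 5 time slots: Budget=2, Research=5, Safety=3, Ethics=4, Ops=4, Legal=2, Finance=1. No two conflicting committees share a time slot.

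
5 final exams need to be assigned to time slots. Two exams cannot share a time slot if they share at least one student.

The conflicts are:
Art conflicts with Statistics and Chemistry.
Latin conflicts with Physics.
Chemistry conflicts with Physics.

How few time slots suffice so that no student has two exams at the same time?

Art and Chemistry conflict, so at least 2 time slots are needed.
2 time slots suffice: time slot 1 → {Art, Physics}; time slot 2 → {Statistics, Latin, Chemistry}. Every pair that conflicts lands in different time slots.

2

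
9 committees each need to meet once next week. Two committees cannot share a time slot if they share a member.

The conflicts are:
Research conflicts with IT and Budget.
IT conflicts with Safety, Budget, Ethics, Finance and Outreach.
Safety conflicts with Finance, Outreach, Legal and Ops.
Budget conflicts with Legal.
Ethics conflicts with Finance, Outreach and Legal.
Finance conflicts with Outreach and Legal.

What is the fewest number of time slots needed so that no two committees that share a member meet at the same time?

IT, Safety, Finance, Outreach are mutually in conflict, so at least 4 time slots are needed.
4 time slots suffice: time slot 1 → {IT, Legal, Ops}; time slot 2 → {Budget, Finance}; time slot 3 → {Research, Safety, Ethics}; time slot 4 → {Outreach}. Every pair that conflicts lands in different time slots.

4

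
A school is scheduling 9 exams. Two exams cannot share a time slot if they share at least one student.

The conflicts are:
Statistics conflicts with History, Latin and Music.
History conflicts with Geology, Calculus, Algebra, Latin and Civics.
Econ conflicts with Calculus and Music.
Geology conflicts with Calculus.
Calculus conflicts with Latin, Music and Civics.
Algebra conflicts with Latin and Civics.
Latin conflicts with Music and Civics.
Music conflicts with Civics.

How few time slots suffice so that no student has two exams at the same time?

History, Calculus, Latin, Civics pairwise conflict, so at least 4 time slots are needed.
4 time slots suffice: time slot 1 → {History, Music}; time slot 2 → {Econ, Geology, Latin}; time slot 3 → {Statistics, Calculus, Algebra}; time slot 4 → {Civics}. No two conflicting exams share a time slot.

4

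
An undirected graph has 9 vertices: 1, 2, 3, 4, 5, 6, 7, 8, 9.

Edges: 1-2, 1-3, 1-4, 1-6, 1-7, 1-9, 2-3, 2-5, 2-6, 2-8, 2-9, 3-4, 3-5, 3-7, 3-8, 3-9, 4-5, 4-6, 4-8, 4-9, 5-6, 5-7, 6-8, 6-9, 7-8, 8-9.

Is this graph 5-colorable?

The chromatic number is 4. 1, 2, 3, 9 are mutually adjacent (a clique of size 4), so at least 4 colors are needed.
One proper 4-coloring: 1=blue, 2=yellow, 3=red, 4=yellow, 5=blue, 6=red, 7=green, 8=blue, 9=green.
Since 5 ≥ 4, a proper 5-coloring certainly exists.

Yes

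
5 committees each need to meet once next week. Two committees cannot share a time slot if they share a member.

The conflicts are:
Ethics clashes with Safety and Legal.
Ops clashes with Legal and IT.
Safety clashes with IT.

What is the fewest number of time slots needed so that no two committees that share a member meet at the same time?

The cycle Legal-Ethics-Safety-IT-Ops-Legal has odd length 5, so it cannot be 2-colored; at least 3 time slots are needed.
3 time slots suffice: time slot 1 → {Safety, Legal}; time slot 2 → {Ethics, Ops}; time slot 3 → {IT}. No two conflicting committees share a time slot.

3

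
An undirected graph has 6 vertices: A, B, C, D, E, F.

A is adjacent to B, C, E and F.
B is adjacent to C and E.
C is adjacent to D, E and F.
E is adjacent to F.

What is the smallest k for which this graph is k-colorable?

4

A, C, E, F are mutually adjacent (a clique of size 4), so at least 4 colors are needed.
4 colors suffice: color 1 → {C}; color 2 → {A, D}; color 3 → {E}; color 4 → {B, F}. Every edge joins two different colors.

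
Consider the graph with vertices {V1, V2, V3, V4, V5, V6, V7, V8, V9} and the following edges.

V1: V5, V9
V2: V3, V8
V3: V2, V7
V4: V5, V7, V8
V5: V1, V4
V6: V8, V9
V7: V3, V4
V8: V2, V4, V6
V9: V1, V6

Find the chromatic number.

3

The cycle V4-V7-V3-V2-V8-V4 has odd length 5, so it cannot be 2-colored; at least 3 colors are needed.
3 colors suffice: color 1 → {V3, V4, V9}; color 2 → {V5, V7, V8}; color 3 → {V1, V2, V6}. Each edge has distinct colors on its endpoints.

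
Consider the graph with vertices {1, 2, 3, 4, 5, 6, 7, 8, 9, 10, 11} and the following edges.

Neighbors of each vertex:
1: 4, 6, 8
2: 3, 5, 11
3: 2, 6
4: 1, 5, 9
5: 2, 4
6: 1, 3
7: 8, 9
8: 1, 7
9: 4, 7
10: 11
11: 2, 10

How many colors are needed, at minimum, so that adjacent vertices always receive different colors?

3

The cycle 7-8-1-4-9-7 has odd length 5, so it cannot be 2-colored; at least 3 colors are needed.
3 colors suffice: color red → {1, 2, 9, 10}; color blue → {4, 6, 7, 11}; color green → {3, 5, 8}. Each edge has distinct colors on its endpoints.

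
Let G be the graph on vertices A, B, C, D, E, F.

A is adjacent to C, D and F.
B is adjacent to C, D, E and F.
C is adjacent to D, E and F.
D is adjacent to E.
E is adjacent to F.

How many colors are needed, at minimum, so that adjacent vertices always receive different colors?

B, C, D, E form a clique, so at least 4 colors are needed.
4 colors suffice: color red → {C}; color blue → {A, B}; color green → {D, F}; color yellow → {E}. Each edge has distinct colors on its endpoints.

4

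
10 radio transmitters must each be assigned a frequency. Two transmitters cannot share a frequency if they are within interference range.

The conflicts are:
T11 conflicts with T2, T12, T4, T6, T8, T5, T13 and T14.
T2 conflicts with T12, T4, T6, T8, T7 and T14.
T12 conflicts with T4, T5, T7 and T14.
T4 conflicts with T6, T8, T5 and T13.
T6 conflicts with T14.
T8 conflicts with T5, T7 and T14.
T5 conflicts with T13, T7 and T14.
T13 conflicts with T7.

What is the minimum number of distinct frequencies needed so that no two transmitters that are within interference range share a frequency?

4

T11, T12, T4, T5 are mutually in conflict, so at least 4 frequencies are needed.
4 frequencies suffice: frequency 1 → {T11, T7}; frequency 2 → {T2, T5}; frequency 3 → {T4, T14}; frequency 4 → {T12, T6, T8, T13}. Every pair that conflicts lands in different frequencies.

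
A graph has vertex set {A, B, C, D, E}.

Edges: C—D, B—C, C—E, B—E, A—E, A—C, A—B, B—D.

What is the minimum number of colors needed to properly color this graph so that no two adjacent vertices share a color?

4

A, B, C, E are pairwise adjacent (a clique of size 4), so at least 4 colors are needed.
4 colors suffice: A=3, B=2, C=1, D=3, E=4. No two adjacent vertices share a color.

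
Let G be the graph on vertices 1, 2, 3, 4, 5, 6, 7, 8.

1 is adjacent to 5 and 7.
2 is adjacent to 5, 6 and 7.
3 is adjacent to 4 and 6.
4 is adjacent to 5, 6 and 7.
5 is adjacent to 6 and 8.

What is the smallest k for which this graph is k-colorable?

3

2, 5, 6 form a triangle, so at least 3 colors are needed.
A valid assignment using 3 colors: 1=b, 2=c, 3=a, 4=c, 5=a, 6=b, 7=a, 8=b. Each edge has distinct colors on its endpoints.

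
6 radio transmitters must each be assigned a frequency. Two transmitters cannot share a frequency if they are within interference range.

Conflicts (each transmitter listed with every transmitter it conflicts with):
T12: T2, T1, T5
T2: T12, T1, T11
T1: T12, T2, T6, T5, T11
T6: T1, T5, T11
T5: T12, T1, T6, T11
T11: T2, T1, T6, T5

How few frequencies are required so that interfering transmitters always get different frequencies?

T1, T6, T5, T11 are mutually in conflict, so at least 4 frequencies are needed.
4 frequencies suffice: frequency 1 → {T1}; frequency 2 → {T2, T5}; frequency 3 → {T12, T11}; frequency 4 → {T6}. Every pair that conflicts lands in different frequencies.

4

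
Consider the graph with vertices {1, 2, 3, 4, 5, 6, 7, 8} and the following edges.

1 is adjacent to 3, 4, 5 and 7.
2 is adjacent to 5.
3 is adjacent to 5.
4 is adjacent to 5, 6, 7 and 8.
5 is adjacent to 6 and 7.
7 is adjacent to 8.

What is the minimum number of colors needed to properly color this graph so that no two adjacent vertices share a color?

1, 4, 5, 7 form a clique, so at least 4 colors are needed.
4 colors suffice: color a → {5, 8}; color b → {2, 3, 4}; color c → {1, 6}; color d → {7}. Each edge has distinct colors on its endpoints.

4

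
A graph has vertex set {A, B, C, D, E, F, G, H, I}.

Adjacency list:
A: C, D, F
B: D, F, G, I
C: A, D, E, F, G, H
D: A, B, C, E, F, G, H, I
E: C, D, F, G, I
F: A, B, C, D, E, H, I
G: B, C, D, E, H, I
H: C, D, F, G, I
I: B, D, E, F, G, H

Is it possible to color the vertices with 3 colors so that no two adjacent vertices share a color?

No

B, D, G, I are mutually adjacent (a clique of size 4), so at least 4 colors are needed.
So 3 colors are not enough.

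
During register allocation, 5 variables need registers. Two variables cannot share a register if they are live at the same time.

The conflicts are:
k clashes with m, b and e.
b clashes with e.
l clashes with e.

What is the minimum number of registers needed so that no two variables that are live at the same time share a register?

k, b, e are mutually in conflict, so at least 3 registers are needed.
Using 3 registers: k=2, m=1, b=3, l=2, e=1. Each listed conflict is separated.

3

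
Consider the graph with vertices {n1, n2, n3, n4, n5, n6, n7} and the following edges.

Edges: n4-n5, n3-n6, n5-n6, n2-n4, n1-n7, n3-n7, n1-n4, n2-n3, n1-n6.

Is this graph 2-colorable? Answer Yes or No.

No

The cycle n3-n6-n5-n4-n2-n3 has odd length 5, so it cannot be 2-colored; at least 3 colors are needed.
So 2 colors are not enough.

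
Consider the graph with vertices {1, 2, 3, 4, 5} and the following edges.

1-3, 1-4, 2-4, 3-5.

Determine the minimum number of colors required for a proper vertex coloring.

1 and 3 are adjacent, so at least 2 colors are needed.
2 colors suffice: color a → {3, 4}; color b → {1, 2, 5}. Every edge joins two different colors.

2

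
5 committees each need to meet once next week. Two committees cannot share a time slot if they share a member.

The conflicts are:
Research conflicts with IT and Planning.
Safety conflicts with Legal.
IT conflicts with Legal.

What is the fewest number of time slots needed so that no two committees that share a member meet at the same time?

Research and Planning conflict, so at least 2 time slots are needed.
2 time slots suffice: time slot 1 → {Research, Legal}; time slot 2 → {Safety, IT, Planning}. Each listed conflict is separated.

2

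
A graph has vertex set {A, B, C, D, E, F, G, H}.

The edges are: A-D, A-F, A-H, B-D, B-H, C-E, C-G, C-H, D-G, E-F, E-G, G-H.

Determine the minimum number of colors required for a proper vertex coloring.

3

C, E, G are mutually adjacent, so at least 3 colors are needed.
One proper 3-coloring: A=1, B=1, C=3, D=2, E=2, F=3, G=1, H=2. No two adjacent vertices share a color.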